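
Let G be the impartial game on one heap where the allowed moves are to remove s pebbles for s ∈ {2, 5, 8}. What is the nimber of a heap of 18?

Compute g(0), g(1), … for moves {2, 5, 8}:
k:     0  1  2  3  4  5  6  7  8  9 10 11 12 13 14 15 16 17 18
g(k):  0  0  1  1  0  2  1  0  2  1  0  0  1  1  0  2  1  0  2
So g(18) = 2.

2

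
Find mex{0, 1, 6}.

The values 0, 1 are all present; 2 is the first non-negative integer missing from the set.

2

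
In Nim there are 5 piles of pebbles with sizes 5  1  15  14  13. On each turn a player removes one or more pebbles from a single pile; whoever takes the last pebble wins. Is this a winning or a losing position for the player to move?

Bitwise XOR of the heap sizes:
  0101  (5)
  0001  (1)
  1111  (15)
  1110  (14)
  1101  (13)
  ----
  1000  (8)
The nim-sum is 8 ≠ 0, so this is an N-position: the player to move can win.

Winning position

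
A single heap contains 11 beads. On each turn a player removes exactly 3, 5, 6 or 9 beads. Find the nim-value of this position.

3

Compute g(0), g(1), … for moves {3, 5, 6, 9}:
g(0) = mex{} = 0
g(1) = mex{} = 0
g(2) = mex{} = 0
g(3) = mex{0} = 1
g(4) = mex{0} = 1
g(5) = mex{0} = 1
g(6) = mex{0,1} = 2
g(7) = mex{0,1} = 2
g(8) = mex{0,1} = 2
g(9) = mex{0,1,2} = 3
g(10) = mex{0,1,2} = 3
g(11) = mex{0,1,2} = 3
So g(11) = 3.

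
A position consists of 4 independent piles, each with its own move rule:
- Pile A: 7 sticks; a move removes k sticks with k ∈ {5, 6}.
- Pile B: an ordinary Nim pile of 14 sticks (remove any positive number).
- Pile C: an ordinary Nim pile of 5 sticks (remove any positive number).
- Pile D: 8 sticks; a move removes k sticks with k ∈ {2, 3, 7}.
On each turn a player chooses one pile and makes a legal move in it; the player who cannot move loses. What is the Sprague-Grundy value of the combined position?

Grundy values for pile A (subtraction set {5, 6}):
k:     0  1  2  3  4  5  6  7
g(k):  0  0  0  0  0  1  1  1
So g(7) = 1.
Pile B is a plain Nim pile of size 14, so its Grundy value is 14.
Pile C is a plain Nim pile of size 5, so its Grundy value is 5.
Grundy values for pile D (subtraction set {2, 3, 7}):
g(0) = mex{} = 0
g(1) = mex{} = 0
g(2) = mex{0} = 1
g(3) = mex{0} = 1
g(4) = mex{0,1} = 2
g(5) = mex{1} = 0
g(6) = mex{1,2} = 0
g(7) = mex{0,2} = 1
g(8) = mex{0} = 1
So g(8) = 1.
By the Sprague-Grundy theorem, the Grundy value of a sum of independent games is the XOR of the component values.
Combined value = 1 XOR 14 XOR 5 XOR 1 = 11.

11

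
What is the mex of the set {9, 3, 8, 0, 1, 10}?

2

The values 0, 1 are all present; 2 is the first non-negative integer missing from the set.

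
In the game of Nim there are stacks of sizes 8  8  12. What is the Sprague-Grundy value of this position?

12

Compute the nim-sum pairwise:
8 ⊕ 8 = 0
0 ⊕ 12 = 12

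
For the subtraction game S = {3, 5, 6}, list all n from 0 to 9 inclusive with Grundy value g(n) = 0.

0, 1, 2, 9

Build the Grundy sequence with g(k) = mex{g(k−s) : s ∈ {3, 5, 6}, s ≤ k}:
g(0) = mex{} = 0
g(1) = mex{} = 0
g(2) = mex{} = 0
g(3) = mex{0} = 1
g(4) = mex{0} = 1
g(5) = mex{0} = 1
g(6) = mex{0,1} = 2
g(7) = mex{0,1} = 2
g(8) = mex{0,1} = 2
g(9) = mex{1,2} = 0
The P-positions (g = 0) in 0..9 are 0, 1, 2, 9.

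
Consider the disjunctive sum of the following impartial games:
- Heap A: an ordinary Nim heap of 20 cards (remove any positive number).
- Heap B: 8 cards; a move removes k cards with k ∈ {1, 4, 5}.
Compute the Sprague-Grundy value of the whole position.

Heap A is a plain Nim heap of size 20, so its Grundy value is 20.
For heap B, compute g(0), g(1), … with moves {1, 4, 5}:
g(0) = mex{} = 0
g(1) = mex{0} = 1
g(2) = mex{1} = 0
g(3) = mex{0} = 1
g(4) = mex{0,1} = 2
g(5) = mex{0,1,2} = 3
g(6) = mex{0,1,3} = 2
g(7) = mex{0,1,2} = 3
g(8) = mex{1,2,3} = 0
So g(8) = 0.
The value of a disjunctive sum is the nim-sum of the parts.
Combined value = 20 XOR 0 = 20.

20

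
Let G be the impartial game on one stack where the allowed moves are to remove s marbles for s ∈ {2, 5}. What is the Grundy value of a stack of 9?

1

Grundy values for subtraction set {2, 5}:
g(0) = mex{} = 0
g(1) = mex{} = 0
g(2) = mex{0} = 1
g(3) = mex{0} = 1
g(4) = mex{1} = 0
g(5) = mex{0,1} = 2
g(6) = mex{0} = 1
g(7) = mex{1,2} = 0
g(8) = mex{1} = 0
g(9) = mex{0} = 1
So g(9) = 1.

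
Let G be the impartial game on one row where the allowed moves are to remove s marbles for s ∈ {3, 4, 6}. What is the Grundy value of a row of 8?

2

Compute g(0), g(1), … for moves {3, 4, 6}:
g(0) = mex{} = 0
g(1) = mex{} = 0
g(2) = mex{} = 0
g(3) = mex{0} = 1
g(4) = mex{0} = 1
g(5) = mex{0} = 1
g(6) = mex{0,1} = 2
g(7) = mex{0,1} = 2
g(8) = mex{0,1} = 2
So g(8) = 2.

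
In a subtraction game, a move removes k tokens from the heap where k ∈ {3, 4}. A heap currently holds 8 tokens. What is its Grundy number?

Compute g(0), g(1), … for moves {3, 4}:
g(0) = mex{} = 0
g(1) = mex{} = 0
g(2) = mex{} = 0
g(3) = mex{0} = 1
g(4) = mex{0} = 1
g(5) = mex{0} = 1
g(6) = mex{0,1} = 2
g(7) = mex{1} = 0
g(8) = mex{1} = 0
So g(8) = 0.

0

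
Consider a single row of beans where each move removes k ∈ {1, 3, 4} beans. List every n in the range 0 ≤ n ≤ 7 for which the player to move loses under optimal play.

0, 2, 7

Grundy values for subtraction set {1, 3, 4}:
g(0) = mex{} = 0
g(1) = mex{0} = 1
g(2) = mex{1} = 0
g(3) = mex{0} = 1
g(4) = mex{0,1} = 2
g(5) = mex{0,1,2} = 3
g(6) = mex{0,1,3} = 2
g(7) = mex{1,2} = 0
The P-positions (g = 0) in 0..7 are 0, 2, 7.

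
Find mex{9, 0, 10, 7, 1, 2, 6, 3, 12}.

The values 0, 1, 2, 3 are all present; 4 is the first non-negative integer missing from the set.

4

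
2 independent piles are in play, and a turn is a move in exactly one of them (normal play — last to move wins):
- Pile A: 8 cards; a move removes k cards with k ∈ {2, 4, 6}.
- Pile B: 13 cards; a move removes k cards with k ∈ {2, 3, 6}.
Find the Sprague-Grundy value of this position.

2

Grundy values for pile A (subtraction set {2, 4, 6}):
k:     0  1  2  3  4  5  6  7  8
g(k):  0  0  1  1  2  2  3  3  0
So g(8) = 0.
Grundy values for pile B (subtraction set {2, 3, 6}):
k:     0  1  2  3  4  5  6  7  8  9 10 11 12 13
g(k):  0  0  1  1  2  0  3  1  2  0  0  1  1  2
So g(13) = 2.
The value of a disjunctive sum is the nim-sum of the parts.
Combined value = 0 ⊕ 2 = 2.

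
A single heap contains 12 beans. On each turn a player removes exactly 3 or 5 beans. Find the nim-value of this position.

Compute g(0), g(1), … for moves {3, 5}:
g(0) = mex{} = 0
g(1) = mex{} = 0
g(2) = mex{} = 0
g(3) = mex{0} = 1
g(4) = mex{0} = 1
g(5) = mex{0} = 1
g(6) = mex{0,1} = 2
g(7) = mex{0,1} = 2
g(8) = mex{1} = 0
g(9) = mex{1,2} = 0
g(10) = mex{1,2} = 0
g(11) = mex{0,2} = 1
g(12) = mex{0,2} = 1
So g(12) = 1.

1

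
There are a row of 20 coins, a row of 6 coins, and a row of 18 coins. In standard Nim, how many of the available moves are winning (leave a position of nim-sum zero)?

Nim-sum: 20 ^ 6 ^ 18 = 0.
The nim-sum is already 0, so every move leaves a nonzero nim-sum — there are no winning moves.

0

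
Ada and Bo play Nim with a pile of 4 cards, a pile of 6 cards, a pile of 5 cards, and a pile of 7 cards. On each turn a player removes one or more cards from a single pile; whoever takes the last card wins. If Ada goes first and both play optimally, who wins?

Compute the nim-sum pairwise:
4 ^ 6 = 2
2 ^ 5 = 7
7 ^ 7 = 0
The nim-sum is 0, so this is a P-position: the player to move is in a losing position under optimal play; Ada is about to move from it and so loses — Bo wins.

Bo wins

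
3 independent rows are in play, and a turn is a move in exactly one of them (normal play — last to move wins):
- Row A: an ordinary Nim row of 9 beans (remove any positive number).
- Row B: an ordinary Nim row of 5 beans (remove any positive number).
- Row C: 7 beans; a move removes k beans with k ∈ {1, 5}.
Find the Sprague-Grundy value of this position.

13

Row A is a plain Nim row of size 9, so its Grundy value is 9.
Row B is a plain Nim row of size 5, so its Grundy value is 5.
Build the Grundy sequence for row C with g(k) = mex{g(k−s) : s ∈ {1, 5}, s ≤ k}:
k:     0  1  2  3  4  5  6  7
g(k):  0  1  0  1  0  1  0  1
So g(7) = 1.
By the Sprague-Grundy theorem, the Grundy value of a sum of independent games is the XOR of the component values.
Combined value = 9 XOR 5 XOR 1 = 13.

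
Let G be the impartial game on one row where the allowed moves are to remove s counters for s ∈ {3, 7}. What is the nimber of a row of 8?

2

Grundy values for subtraction set {3, 7}:
g(0) = mex{} = 0
g(1) = mex{} = 0
g(2) = mex{} = 0
g(3) = mex{0} = 1
g(4) = mex{0} = 1
g(5) = mex{0} = 1
g(6) = mex{1} = 0
g(7) = mex{0,1} = 2
g(8) = mex{0,1} = 2
So g(8) = 2.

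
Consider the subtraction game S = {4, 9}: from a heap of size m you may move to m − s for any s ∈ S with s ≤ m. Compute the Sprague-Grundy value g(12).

1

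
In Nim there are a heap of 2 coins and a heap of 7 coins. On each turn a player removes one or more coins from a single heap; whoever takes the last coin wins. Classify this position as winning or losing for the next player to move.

In binary:
  010  (2)
  111  (7)
  ---
  101  (5)
The nim-sum is 5 ≠ 0, so this is an N-position: the player to move can win.

Winning position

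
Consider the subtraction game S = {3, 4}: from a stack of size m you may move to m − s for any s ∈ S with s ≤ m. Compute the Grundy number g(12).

Build the Grundy sequence with g(k) = mex{g(k−s) : s ∈ {3, 4}, s ≤ k}:
k:     0  1  2  3  4  5  6  7  8  9 10 11 12
g(k):  0  0  0  1  1  1  2  0  0  0  1  1  1
So g(12) = 1.

1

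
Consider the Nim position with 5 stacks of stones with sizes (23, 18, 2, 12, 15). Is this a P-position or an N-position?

N-position

In binary:
  10111  (23)
  10010  (18)
  00010  (2)
  01100  (12)
  01111  (15)
  -----
  00100  (4)
The nim-sum is 4 ≠ 0, so this is an N-position: the player to move can win.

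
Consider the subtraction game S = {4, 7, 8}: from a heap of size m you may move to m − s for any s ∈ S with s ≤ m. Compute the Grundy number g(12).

Build the Grundy sequence with g(k) = mex{g(k−s) : s ∈ {4, 7, 8}, s ≤ k}:
g(0) = mex{} = 0
g(1) = mex{} = 0
g(2) = mex{} = 0
g(3) = mex{} = 0
g(4) = mex{0} = 1
g(5) = mex{0} = 1
g(6) = mex{0} = 1
g(7) = mex{0} = 1
g(8) = mex{0,1} = 2
g(9) = mex{0,1} = 2
g(10) = mex{0,1} = 2
g(11) = mex{0,1} = 2
g(12) = mex{1,2} = 0
So g(12) = 0.

0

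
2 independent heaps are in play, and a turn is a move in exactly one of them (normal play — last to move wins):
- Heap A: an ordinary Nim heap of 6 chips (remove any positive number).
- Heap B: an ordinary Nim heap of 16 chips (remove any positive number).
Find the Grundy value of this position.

Heap A is a plain Nim heap of size 6, so its Grundy value is 6.
Heap B is a plain Nim heap of size 16, so its Grundy value is 16.
By the Sprague-Grundy theorem, the Grundy value of a sum of independent games is the XOR of the component values.
Combined value = 6 XOR 16 = 22.

22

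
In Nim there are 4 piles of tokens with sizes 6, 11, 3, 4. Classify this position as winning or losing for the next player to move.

Winning position

Compute the nim-sum pairwise:
6 ⊕ 11 = 13
13 ⊕ 3 = 14
14 ⊕ 4 = 10
The nim-sum is 10 ≠ 0, so this is an N-position: the player to move can win.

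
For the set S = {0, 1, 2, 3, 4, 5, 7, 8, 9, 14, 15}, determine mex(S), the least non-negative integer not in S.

6

The values 0, 1, 2, 3, 4, 5 are all present; 6 is the first non-negative integer missing from the set.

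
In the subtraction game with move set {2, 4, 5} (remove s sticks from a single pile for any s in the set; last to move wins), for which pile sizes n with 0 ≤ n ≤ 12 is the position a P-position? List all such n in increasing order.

Compute g(0), g(1), … for moves {2, 4, 5}:
g(0) = mex{} = 0
g(1) = mex{} = 0
g(2) = mex{0} = 1
g(3) = mex{0} = 1
g(4) = mex{0,1} = 2
g(5) = mex{0,1} = 2
g(6) = mex{0,1,2} = 3
g(7) = mex{1,2} = 0
g(8) = mex{1,2,3} = 0
g(9) = mex{0,2} = 1
g(10) = mex{0,2,3} = 1
g(11) = mex{0,1,3} = 2
g(12) = mex{0,1} = 2
The P-positions (g = 0) in 0..12 are 0, 1, 7, 8.

0, 1, 7, 8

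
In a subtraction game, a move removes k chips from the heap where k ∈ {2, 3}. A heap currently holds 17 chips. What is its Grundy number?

1

Build the Grundy sequence with g(k) = mex{g(k−s) : s ∈ {2, 3}, s ≤ k}:
k:     0  1  2  3  4  5  6  7  8  9 10 11 12 13 14 15 16 17
g(k):  0  0  1  1  2  0  0  1  1  2  0  0  1  1  2  0  0  1
So g(17) = 1.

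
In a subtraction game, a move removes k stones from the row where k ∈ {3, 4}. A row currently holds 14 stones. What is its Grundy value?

0

Build the Grundy sequence with g(k) = mex{g(k−s) : s ∈ {3, 4}, s ≤ k}:
k:     0  1  2  3  4  5  6  7  8  9 10 11 12 13 14
g(k):  0  0  0  1  1  1  2  0  0  0  1  1  1  2  0
So g(14) = 0.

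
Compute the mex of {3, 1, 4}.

0

0 is not in the set, so the mex is 0.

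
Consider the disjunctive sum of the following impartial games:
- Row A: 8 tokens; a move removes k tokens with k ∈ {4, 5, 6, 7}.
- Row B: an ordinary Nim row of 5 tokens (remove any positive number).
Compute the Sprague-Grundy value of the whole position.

Grundy values for row A (subtraction set {4, 5, 6, 7}):
k:     0  1  2  3  4  5  6  7  8
g(k):  0  0  0  0  1  1  1  1  2
So g(8) = 2.
Row B is a plain Nim row of size 5, so its Grundy value is 5.
By the Sprague-Grundy theorem, the Grundy value of a sum of independent games is the XOR of the component values.
Combined value = 2 XOR 5 = 7.

7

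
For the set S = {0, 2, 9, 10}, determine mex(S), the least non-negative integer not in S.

0 is in the set but 1 is not, so the mex is 1.

1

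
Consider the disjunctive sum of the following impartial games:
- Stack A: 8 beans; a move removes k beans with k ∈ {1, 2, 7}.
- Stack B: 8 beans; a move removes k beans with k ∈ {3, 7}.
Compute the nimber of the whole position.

Grundy values for stack A (subtraction set {1, 2, 7}):
g(0) = mex{} = 0
g(1) = mex{0} = 1
g(2) = mex{0,1} = 2
g(3) = mex{1,2} = 0
g(4) = mex{0,2} = 1
g(5) = mex{0,1} = 2
g(6) = mex{1,2} = 0
g(7) = mex{0,2} = 1
g(8) = mex{0,1} = 2
So g(8) = 2.
Build the Grundy sequence for stack B with g(k) = mex{g(k−s) : s ∈ {3, 7}, s ≤ k}:
k:     0  1  2  3  4  5  6  7  8
g(k):  0  0  0  1  1  1  0  2  2
So g(8) = 2.
By the Sprague-Grundy theorem, the Grundy value of a sum of independent games is the XOR of the component values.
Combined value = 2 ⊕ 2 = 0.

0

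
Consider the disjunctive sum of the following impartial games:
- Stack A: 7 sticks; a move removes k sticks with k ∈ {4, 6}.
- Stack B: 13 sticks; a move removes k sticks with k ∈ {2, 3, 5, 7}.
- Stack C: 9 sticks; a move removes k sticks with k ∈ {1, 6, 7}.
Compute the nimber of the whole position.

0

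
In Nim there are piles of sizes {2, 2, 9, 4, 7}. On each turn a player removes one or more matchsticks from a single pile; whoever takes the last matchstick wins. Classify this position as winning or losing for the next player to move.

Winning position

Compute the nim-sum pairwise:
2 ⊕ 2 = 0
0 ⊕ 9 = 9
9 ⊕ 4 = 13
13 ⊕ 7 = 10
The nim-sum is 10 ≠ 0, so this is an N-position: the player to move can win.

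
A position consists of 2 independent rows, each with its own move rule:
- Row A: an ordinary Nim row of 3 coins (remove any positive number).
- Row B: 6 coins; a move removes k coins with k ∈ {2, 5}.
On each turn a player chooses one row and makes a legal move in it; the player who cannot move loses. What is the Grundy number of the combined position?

2

Row A is a plain Nim row of size 3, so its Grundy value is 3.
Build the Grundy sequence for row B with g(k) = mex{g(k−s) : s ∈ {2, 5}, s ≤ k}:
k:     0  1  2  3  4  5  6
g(k):  0  0  1  1  0  2  1
So g(6) = 1.
The value of a disjunctive sum is the nim-sum of the parts.
Combined value = 3 ⊕ 1 = 2.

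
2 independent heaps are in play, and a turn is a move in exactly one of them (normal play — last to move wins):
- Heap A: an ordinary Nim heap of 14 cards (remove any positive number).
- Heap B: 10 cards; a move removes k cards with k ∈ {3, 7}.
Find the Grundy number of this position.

14

Heap A is a plain Nim heap of size 14, so its Grundy value is 14.
For heap B, compute g(0), g(1), … with moves {3, 7}:
g(0) = mex{} = 0
g(1) = mex{} = 0
g(2) = mex{} = 0
g(3) = mex{0} = 1
g(4) = mex{0} = 1
g(5) = mex{0} = 1
g(6) = mex{1} = 0
g(7) = mex{0,1} = 2
g(8) = mex{0,1} = 2
g(9) = mex{0} = 1
g(10) = mex{1,2} = 0
So g(10) = 0.
The value of a disjunctive sum is the nim-sum of the parts.
Combined value = 14 ⊕ 0 = 14.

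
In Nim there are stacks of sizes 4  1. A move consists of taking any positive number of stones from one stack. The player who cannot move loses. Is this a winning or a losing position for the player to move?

Winning position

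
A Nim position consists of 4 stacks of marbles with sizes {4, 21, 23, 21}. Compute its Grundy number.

In binary:
  00100  (4)
  10101  (21)
  10111  (23)
  10101  (21)
  -----
  10011  (19)

19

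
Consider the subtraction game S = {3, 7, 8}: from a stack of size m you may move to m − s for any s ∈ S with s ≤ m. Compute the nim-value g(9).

1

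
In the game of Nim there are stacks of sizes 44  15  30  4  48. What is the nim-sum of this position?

9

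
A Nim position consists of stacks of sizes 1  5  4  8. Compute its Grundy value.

8

Bitwise XOR of the heap sizes:
  0001  (1)
  0101  (5)
  0100  (4)
  1000  (8)
  ----
  1000  (8)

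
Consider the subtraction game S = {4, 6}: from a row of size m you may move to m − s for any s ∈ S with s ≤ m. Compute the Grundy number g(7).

Compute g(0), g(1), … for moves {4, 6}:
g(0) = mex{} = 0
g(1) = mex{} = 0
g(2) = mex{} = 0
g(3) = mex{} = 0
g(4) = mex{0} = 1
g(5) = mex{0} = 1
g(6) = mex{0} = 1
g(7) = mex{0} = 1
So g(7) = 1.

1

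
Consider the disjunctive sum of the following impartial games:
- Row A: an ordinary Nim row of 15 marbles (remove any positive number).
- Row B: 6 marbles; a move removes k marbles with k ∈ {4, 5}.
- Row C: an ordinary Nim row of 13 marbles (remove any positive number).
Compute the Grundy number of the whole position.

3

Row A is a plain Nim row of size 15, so its Grundy value is 15.
Grundy values for row B (subtraction set {4, 5}):
g(0) = mex{} = 0
g(1) = mex{} = 0
g(2) = mex{} = 0
g(3) = mex{} = 0
g(4) = mex{0} = 1
g(5) = mex{0} = 1
g(6) = mex{0} = 1
So g(6) = 1.
Row C is a plain Nim row of size 13, so its Grundy value is 13.
By the Sprague-Grundy theorem, the Grundy value of a sum of independent games is the XOR of the component values.
Combined value = 15 ⊕ 1 ⊕ 13 = 3.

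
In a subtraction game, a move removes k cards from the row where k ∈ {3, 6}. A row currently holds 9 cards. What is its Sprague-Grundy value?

0

Build the Grundy sequence with g(k) = mex{g(k−s) : s ∈ {3, 6}, s ≤ k}:
k:     0  1  2  3  4  5  6  7  8  9
g(k):  0  0  0  1  1  1  2  2  2  0
So g(9) = 0.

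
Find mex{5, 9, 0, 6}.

1

0 is in the set but 1 is not, so the mex is 1.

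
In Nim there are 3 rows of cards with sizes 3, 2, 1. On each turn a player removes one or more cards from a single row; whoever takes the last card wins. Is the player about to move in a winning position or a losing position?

Write each in binary and XOR column by column:
  11  (3)
  10  (2)
  01  (1)
  --
  00  (0)
The nim-sum is 0, so this is a P-position: the player to move is in a losing position under optimal play.

Losing position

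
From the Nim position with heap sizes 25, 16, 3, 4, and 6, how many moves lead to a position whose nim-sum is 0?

1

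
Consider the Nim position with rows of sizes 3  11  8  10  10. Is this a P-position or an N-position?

P-position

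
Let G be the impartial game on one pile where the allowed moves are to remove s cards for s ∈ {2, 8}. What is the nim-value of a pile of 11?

0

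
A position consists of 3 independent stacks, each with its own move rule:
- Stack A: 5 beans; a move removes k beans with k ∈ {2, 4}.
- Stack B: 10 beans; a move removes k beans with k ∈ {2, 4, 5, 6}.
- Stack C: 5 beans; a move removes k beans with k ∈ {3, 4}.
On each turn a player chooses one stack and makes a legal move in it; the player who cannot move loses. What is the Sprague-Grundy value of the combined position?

2

Build the Grundy sequence for stack A with g(k) = mex{g(k−s) : s ∈ {2, 4}, s ≤ k}:
k:     0  1  2  3  4  5
g(k):  0  0  1  1  2  2
So g(5) = 2.
Build the Grundy sequence for stack B with g(k) = mex{g(k−s) : s ∈ {2, 4, 5, 6}, s ≤ k}:
g(0) = mex{} = 0
g(1) = mex{} = 0
g(2) = mex{0} = 1
g(3) = mex{0} = 1
g(4) = mex{0,1} = 2
g(5) = mex{0,1} = 2
g(6) = mex{0,1,2} = 3
g(7) = mex{0,1,2} = 3
g(8) = mex{1,2,3} = 0
g(9) = mex{1,2,3} = 0
g(10) = mex{0,2,3} = 1
So g(10) = 1.
Grundy values for stack C (subtraction set {3, 4}):
k:     0  1  2  3  4  5
g(k):  0  0  0  1  1  1
So g(5) = 1.
The value of a disjunctive sum is the nim-sum of the parts.
Combined value = 2 XOR 1 XOR 1 = 2.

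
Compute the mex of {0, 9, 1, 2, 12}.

3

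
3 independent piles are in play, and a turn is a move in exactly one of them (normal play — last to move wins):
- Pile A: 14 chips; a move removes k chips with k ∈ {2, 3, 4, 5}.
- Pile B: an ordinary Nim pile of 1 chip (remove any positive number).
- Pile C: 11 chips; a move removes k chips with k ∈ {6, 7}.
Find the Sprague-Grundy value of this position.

For pile A, compute g(0), g(1), … with moves {2, 3, 4, 5}:
k:     0  1  2  3  4  5  6  7  8  9 10 11 12 13 14
g(k):  0  0  1  1  2  2  3  0  0  1  1  2  2  3  0
So g(14) = 0.
Pile B is a plain Nim pile of size 1, so its Grundy value is 1.
Build the Grundy sequence for pile C with g(k) = mex{g(k−s) : s ∈ {6, 7}, s ≤ k}:
g(0) = mex{} = 0
g(1) = mex{} = 0
g(2) = mex{} = 0
g(3) = mex{} = 0
g(4) = mex{} = 0
g(5) = mex{} = 0
g(6) = mex{0} = 1
g(7) = mex{0} = 1
g(8) = mex{0} = 1
g(9) = mex{0} = 1
g(10) = mex{0} = 1
g(11) = mex{0} = 1
So g(11) = 1.
By the Sprague-Grundy theorem, the Grundy value of a sum of independent games is the XOR of the component values.
Combined value = 0 ⊕ 1 ⊕ 1 = 0.

0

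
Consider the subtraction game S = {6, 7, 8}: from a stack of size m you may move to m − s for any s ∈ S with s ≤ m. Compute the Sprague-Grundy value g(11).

1

Compute g(0), g(1), … for moves {6, 7, 8}:
k:     0  1  2  3  4  5  6  7  8  9 10 11
g(k):  0  0  0  0  0  0  1  1  1  1  1  1
So g(11) = 1.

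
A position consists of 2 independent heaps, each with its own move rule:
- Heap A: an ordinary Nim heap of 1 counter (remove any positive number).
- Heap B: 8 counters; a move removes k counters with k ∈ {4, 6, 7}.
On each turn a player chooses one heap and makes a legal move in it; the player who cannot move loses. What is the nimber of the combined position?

3

Heap A is a plain Nim heap of size 1, so its Grundy value is 1.
Build the Grundy sequence for heap B with g(k) = mex{g(k−s) : s ∈ {4, 6, 7}, s ≤ k}:
g(0) = mex{} = 0
g(1) = mex{} = 0
g(2) = mex{} = 0
g(3) = mex{} = 0
g(4) = mex{0} = 1
g(5) = mex{0} = 1
g(6) = mex{0} = 1
g(7) = mex{0} = 1
g(8) = mex{0,1} = 2
So g(8) = 2.
The value of a disjunctive sum is the nim-sum of the parts.
Combined value = 1 XOR 2 = 3.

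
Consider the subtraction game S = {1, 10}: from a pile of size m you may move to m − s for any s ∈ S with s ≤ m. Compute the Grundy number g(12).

1

Build the Grundy sequence with g(k) = mex{g(k−s) : s ∈ {1, 10}, s ≤ k}:
g(0) = mex{} = 0
g(1) = mex{0} = 1
g(2) = mex{1} = 0
g(3) = mex{0} = 1
g(4) = mex{1} = 0
g(5) = mex{0} = 1
g(6) = mex{1} = 0
g(7) = mex{0} = 1
g(8) = mex{1} = 0
g(9) = mex{0} = 1
g(10) = mex{0,1} = 2
g(11) = mex{1,2} = 0
g(12) = mex{0} = 1
So g(12) = 1.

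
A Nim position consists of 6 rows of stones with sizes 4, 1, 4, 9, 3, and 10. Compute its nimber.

1

Nim-sum: 4 ⊕ 1 ⊕ 4 ⊕ 9 ⊕ 3 ⊕ 10 = 1.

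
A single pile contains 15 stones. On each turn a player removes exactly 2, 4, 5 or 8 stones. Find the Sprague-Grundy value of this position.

1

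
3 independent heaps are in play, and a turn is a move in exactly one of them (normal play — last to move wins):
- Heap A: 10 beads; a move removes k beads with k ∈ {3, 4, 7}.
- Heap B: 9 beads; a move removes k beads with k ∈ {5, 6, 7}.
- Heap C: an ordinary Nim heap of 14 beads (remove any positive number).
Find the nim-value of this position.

15

Build the Grundy sequence for heap A with g(k) = mex{g(k−s) : s ∈ {3, 4, 7}, s ≤ k}:
g(0) = mex{} = 0
g(1) = mex{} = 0
g(2) = mex{} = 0
g(3) = mex{0} = 1
g(4) = mex{0} = 1
g(5) = mex{0} = 1
g(6) = mex{0,1} = 2
g(7) = mex{0,1} = 2
g(8) = mex{0,1} = 2
g(9) = mex{0,1,2} = 3
g(10) = mex{1,2} = 0
So g(10) = 0.
For heap B, compute g(0), g(1), … with moves {5, 6, 7}:
k:     0  1  2  3  4  5  6  7  8  9
g(k):  0  0  0  0  0  1  1  1  1  1
So g(9) = 1.
Heap C is a plain Nim heap of size 14, so its Grundy value is 14.
By the Sprague-Grundy theorem, the Grundy value of a sum of independent games is the XOR of the component values.
Combined value = 0 ⊕ 1 ⊕ 14 = 15.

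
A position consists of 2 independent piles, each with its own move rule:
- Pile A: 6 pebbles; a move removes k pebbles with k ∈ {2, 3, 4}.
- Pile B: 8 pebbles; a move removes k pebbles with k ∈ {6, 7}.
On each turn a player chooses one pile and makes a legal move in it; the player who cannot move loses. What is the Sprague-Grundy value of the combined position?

Grundy values for pile A (subtraction set {2, 3, 4}):
k:     0  1  2  3  4  5  6
g(k):  0  0  1  1  2  2  0
So g(6) = 0.
Grundy values for pile B (subtraction set {6, 7}):
k:     0  1  2  3  4  5  6  7  8
g(k):  0  0  0  0  0  0  1  1  1
So g(8) = 1.
By the Sprague-Grundy theorem, the Grundy value of a sum of independent games is the XOR of the component values.
Combined value = 0 ⊕ 1 = 1.

1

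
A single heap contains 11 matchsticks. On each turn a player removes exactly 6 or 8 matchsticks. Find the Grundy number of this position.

1

Compute g(0), g(1), … for moves {6, 8}:
k:     0  1  2  3  4  5  6  7  8  9 10 11
g(k):  0  0  0  0  0  0  1  1  1  1  1  1
So g(11) = 1.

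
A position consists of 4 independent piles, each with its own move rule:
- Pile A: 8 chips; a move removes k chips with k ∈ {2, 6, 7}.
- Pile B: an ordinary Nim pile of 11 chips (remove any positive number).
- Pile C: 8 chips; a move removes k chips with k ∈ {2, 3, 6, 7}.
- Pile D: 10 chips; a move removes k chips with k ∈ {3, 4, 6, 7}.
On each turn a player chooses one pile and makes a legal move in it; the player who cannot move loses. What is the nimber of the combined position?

11

Grundy values for pile A (subtraction set {2, 6, 7}):
g(0) = mex{} = 0
g(1) = mex{} = 0
g(2) = mex{0} = 1
g(3) = mex{0} = 1
g(4) = mex{1} = 0
g(5) = mex{1} = 0
g(6) = mex{0} = 1
g(7) = mex{0} = 1
g(8) = mex{0,1} = 2
So g(8) = 2.
Pile B is a plain Nim pile of size 11, so its Grundy value is 11.
For pile C, compute g(0), g(1), … with moves {2, 3, 6, 7}:
k:     0  1  2  3  4  5  6  7  8
g(k):  0  0  1  1  2  0  3  1  2
So g(8) = 2.
For pile D, compute g(0), g(1), … with moves {3, 4, 6, 7}:
g(0) = mex{} = 0
g(1) = mex{} = 0
g(2) = mex{} = 0
g(3) = mex{0} = 1
g(4) = mex{0} = 1
g(5) = mex{0} = 1
g(6) = mex{0,1} = 2
g(7) = mex{0,1} = 2
g(8) = mex{0,1} = 2
g(9) = mex{0,1,2} = 3
g(10) = mex{1,2} = 0
So g(10) = 0.
By the Sprague-Grundy theorem, the Grundy value of a sum of independent games is the XOR of the component values.
Combined value = 2 XOR 11 XOR 2 XOR 0 = 11.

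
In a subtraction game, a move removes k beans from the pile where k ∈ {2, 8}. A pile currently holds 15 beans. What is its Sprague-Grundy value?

0

Grundy values for subtraction set {2, 8}:
k:     0  1  2  3  4  5  6  7  8  9 10 11 12 13 14 15
g(k):  0  0  1  1  0  0  1  1  2  2  0  0  1  1  0  0
So g(15) = 0.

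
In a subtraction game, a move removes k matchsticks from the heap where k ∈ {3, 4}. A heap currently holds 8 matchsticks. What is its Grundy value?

Compute g(0), g(1), … for moves {3, 4}:
g(0) = mex{} = 0
g(1) = mex{} = 0
g(2) = mex{} = 0
g(3) = mex{0} = 1
g(4) = mex{0} = 1
g(5) = mex{0} = 1
g(6) = mex{0,1} = 2
g(7) = mex{1} = 0
g(8) = mex{1} = 0
So g(8) = 0.

0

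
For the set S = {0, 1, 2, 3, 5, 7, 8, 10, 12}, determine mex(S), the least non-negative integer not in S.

The values 0, 1, 2, 3 are all present; 4 is the first non-negative integer missing from the set.

4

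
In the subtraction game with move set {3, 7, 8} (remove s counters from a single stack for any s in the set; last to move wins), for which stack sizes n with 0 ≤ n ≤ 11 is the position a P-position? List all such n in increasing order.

0, 1, 2, 6, 11

Build the Grundy sequence with g(k) = mex{g(k−s) : s ∈ {3, 7, 8}, s ≤ k}:
g(0) = mex{} = 0
g(1) = mex{} = 0
g(2) = mex{} = 0
g(3) = mex{0} = 1
g(4) = mex{0} = 1
g(5) = mex{0} = 1
g(6) = mex{1} = 0
g(7) = mex{0,1} = 2
g(8) = mex{0,1} = 2
g(9) = mex{0} = 1
g(10) = mex{0,1,2} = 3
g(11) = mex{1,2} = 0
The P-positions (g = 0) in 0..11 are 0, 1, 2, 6, 11.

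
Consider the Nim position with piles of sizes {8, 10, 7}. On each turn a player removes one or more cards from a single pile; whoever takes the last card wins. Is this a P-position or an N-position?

N-position

Compute the nim-sum pairwise:
8 ^ 10 = 2
2 ^ 7 = 5
The nim-sum is 5 ≠ 0, so this is an N-position: the player to move can win.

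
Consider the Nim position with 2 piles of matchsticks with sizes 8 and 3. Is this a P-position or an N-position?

N-position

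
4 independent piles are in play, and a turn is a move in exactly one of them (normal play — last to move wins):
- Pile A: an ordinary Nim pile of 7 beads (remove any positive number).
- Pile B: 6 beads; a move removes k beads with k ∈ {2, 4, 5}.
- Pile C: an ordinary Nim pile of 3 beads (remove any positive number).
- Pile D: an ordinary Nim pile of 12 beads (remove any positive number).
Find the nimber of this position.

11

Pile A is a plain Nim pile of size 7, so its Grundy value is 7.
Grundy values for pile B (subtraction set {2, 4, 5}):
g(0) = mex{} = 0
g(1) = mex{} = 0
g(2) = mex{0} = 1
g(3) = mex{0} = 1
g(4) = mex{0,1} = 2
g(5) = mex{0,1} = 2
g(6) = mex{0,1,2} = 3
So g(6) = 3.
Pile C is a plain Nim pile of size 3, so its Grundy value is 3.
Pile D is a plain Nim pile of size 12, so its Grundy value is 12.
The value of a disjunctive sum is the nim-sum of the parts.
Combined value = 7 ⊕ 3 ⊕ 3 ⊕ 12 = 11.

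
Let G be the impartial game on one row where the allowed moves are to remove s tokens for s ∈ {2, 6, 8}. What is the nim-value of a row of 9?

Grundy values for subtraction set {2, 6, 8}:
g(0) = mex{} = 0
g(1) = mex{} = 0
g(2) = mex{0} = 1
g(3) = mex{0} = 1
g(4) = mex{1} = 0
g(5) = mex{1} = 0
g(6) = mex{0} = 1
g(7) = mex{0} = 1
g(8) = mex{0,1} = 2
g(9) = mex{0,1} = 2
So g(9) = 2.

2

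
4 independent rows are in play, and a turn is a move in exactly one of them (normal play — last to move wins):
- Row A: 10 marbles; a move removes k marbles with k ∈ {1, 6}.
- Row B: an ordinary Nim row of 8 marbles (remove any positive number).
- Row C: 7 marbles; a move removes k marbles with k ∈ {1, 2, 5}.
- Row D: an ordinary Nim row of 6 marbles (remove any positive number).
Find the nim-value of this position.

14

Build the Grundy sequence for row A with g(k) = mex{g(k−s) : s ∈ {1, 6}, s ≤ k}:
g(0) = mex{} = 0
g(1) = mex{0} = 1
g(2) = mex{1} = 0
g(3) = mex{0} = 1
g(4) = mex{1} = 0
g(5) = mex{0} = 1
g(6) = mex{0,1} = 2
g(7) = mex{1,2} = 0
g(8) = mex{0} = 1
g(9) = mex{1} = 0
g(10) = mex{0} = 1
So g(10) = 1.
Row B is a plain Nim row of size 8, so its Grundy value is 8.
Build the Grundy sequence for row C with g(k) = mex{g(k−s) : s ∈ {1, 2, 5}, s ≤ k}:
k:     0  1  2  3  4  5  6  7
g(k):  0  1  2  0  1  2  0  1
So g(7) = 1.
Row D is a plain Nim row of size 6, so its Grundy value is 6.
By the Sprague-Grundy theorem, the Grundy value of a sum of independent games is the XOR of the component values.
Combined value = 1 ⊕ 8 ⊕ 1 ⊕ 6 = 14.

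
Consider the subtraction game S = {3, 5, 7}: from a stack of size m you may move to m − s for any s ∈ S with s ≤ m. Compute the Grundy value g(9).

3

Compute g(0), g(1), … for moves {3, 5, 7}:
g(0) = mex{} = 0
g(1) = mex{} = 0
g(2) = mex{} = 0
g(3) = mex{0} = 1
g(4) = mex{0} = 1
g(5) = mex{0} = 1
g(6) = mex{0,1} = 2
g(7) = mex{0,1} = 2
g(8) = mex{0,1} = 2
g(9) = mex{0,1,2} = 3
So g(9) = 3.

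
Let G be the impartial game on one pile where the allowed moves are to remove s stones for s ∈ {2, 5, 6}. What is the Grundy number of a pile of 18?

3

Grundy values for subtraction set {2, 5, 6}:
k:     0  1  2  3  4  5  6  7  8  9 10 11 12 13 14 15 16 17 18
g(k):  0  0  1  1  0  2  1  3  0  2  1  0  0  1  1  0  2  1  3
So g(18) = 3.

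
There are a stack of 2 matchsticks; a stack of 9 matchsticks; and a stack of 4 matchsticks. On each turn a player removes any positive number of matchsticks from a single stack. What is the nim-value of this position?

15

Nim-sum: 2 ⊕ 9 ⊕ 4 = 15.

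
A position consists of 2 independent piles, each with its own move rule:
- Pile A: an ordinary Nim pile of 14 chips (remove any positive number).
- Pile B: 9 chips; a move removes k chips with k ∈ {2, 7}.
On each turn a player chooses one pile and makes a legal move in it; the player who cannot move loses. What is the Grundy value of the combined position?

14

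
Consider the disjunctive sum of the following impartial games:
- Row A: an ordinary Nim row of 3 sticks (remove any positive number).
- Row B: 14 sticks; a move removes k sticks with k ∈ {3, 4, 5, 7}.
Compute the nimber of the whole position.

2

Row A is a plain Nim row of size 3, so its Grundy value is 3.
For row B, compute g(0), g(1), … with moves {3, 4, 5, 7}:
k:     0  1  2  3  4  5  6  7  8  9 10 11 12 13 14
g(k):  0  0  0  1  1  1  2  2  2  3  0  0  0  1  1
So g(14) = 1.
By the Sprague-Grundy theorem, the Grundy value of a sum of independent games is the XOR of the component values.
Combined value = 3 ⊕ 1 = 2.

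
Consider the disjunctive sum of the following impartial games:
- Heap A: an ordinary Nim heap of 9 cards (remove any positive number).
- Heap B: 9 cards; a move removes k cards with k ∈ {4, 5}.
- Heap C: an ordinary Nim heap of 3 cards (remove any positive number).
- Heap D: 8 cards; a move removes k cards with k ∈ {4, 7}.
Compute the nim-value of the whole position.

8

Heap A is a plain Nim heap of size 9, so its Grundy value is 9.
Build the Grundy sequence for heap B with g(k) = mex{g(k−s) : s ∈ {4, 5}, s ≤ k}:
g(0) = mex{} = 0
g(1) = mex{} = 0
g(2) = mex{} = 0
g(3) = mex{} = 0
g(4) = mex{0} = 1
g(5) = mex{0} = 1
g(6) = mex{0} = 1
g(7) = mex{0} = 1
g(8) = mex{0,1} = 2
g(9) = mex{1} = 0
So g(9) = 0.
Heap C is a plain Nim heap of size 3, so its Grundy value is 3.
Build the Grundy sequence for heap D with g(k) = mex{g(k−s) : s ∈ {4, 7}, s ≤ k}:
k:     0  1  2  3  4  5  6  7  8
g(k):  0  0  0  0  1  1  1  1  2
So g(8) = 2.
By the Sprague-Grundy theorem, the Grundy value of a sum of independent games is the XOR of the component values.
Combined value = 9 ⊕ 0 ⊕ 3 ⊕ 2 = 8.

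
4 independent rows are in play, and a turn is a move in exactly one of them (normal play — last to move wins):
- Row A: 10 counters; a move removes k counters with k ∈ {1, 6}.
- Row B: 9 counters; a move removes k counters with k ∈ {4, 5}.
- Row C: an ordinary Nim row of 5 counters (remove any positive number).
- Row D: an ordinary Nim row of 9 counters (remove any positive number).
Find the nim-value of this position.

13

Grundy values for row A (subtraction set {1, 6}):
g(0) = mex{} = 0
g(1) = mex{0} = 1
g(2) = mex{1} = 0
g(3) = mex{0} = 1
g(4) = mex{1} = 0
g(5) = mex{0} = 1
g(6) = mex{0,1} = 2
g(7) = mex{1,2} = 0
g(8) = mex{0} = 1
g(9) = mex{1} = 0
g(10) = mex{0} = 1
So g(10) = 1.
For row B, compute g(0), g(1), … with moves {4, 5}:
g(0) = mex{} = 0
g(1) = mex{} = 0
g(2) = mex{} = 0
g(3) = mex{} = 0
g(4) = mex{0} = 1
g(5) = mex{0} = 1
g(6) = mex{0} = 1
g(7) = mex{0} = 1
g(8) = mex{0,1} = 2
g(9) = mex{1} = 0
So g(9) = 0.
Row C is a plain Nim row of size 5, so its Grundy value is 5.
Row D is a plain Nim row of size 9, so its Grundy value is 9.
By the Sprague-Grundy theorem, the Grundy value of a sum of independent games is the XOR of the component values.
Combined value = 1 XOR 0 XOR 5 XOR 9 = 13.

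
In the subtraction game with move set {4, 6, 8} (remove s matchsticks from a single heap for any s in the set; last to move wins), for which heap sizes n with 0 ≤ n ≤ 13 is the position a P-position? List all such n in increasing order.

Compute g(0), g(1), … for moves {4, 6, 8}:
k:     0  1  2  3  4  5  6  7  8  9 10 11 12 13
g(k):  0  0  0  0  1  1  1  1  2  2  2  2  0  0
The P-positions (g = 0) in 0..13 are 0, 1, 2, 3, 12, 13.

0, 1, 2, 3, 12, 13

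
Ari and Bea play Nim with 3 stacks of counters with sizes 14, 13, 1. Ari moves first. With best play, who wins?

Write each in binary and XOR column by column:
  1110  (14)
  1101  (13)
  0001  (1)
  ----
  0010  (2)
The nim-sum is 2 ≠ 0, so this is an N-position: the player to move can win; Ari has a winning move.

Ari wins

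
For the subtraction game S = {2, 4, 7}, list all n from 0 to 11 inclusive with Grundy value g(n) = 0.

Grundy values for subtraction set {2, 4, 7}:
k:     0  1  2  3  4  5  6  7  8  9 10 11
g(k):  0  0  1  1  2  2  0  3  1  0  2  1
The P-positions (g = 0) in 0..11 are 0, 1, 6, 9.

0, 1, 6, 9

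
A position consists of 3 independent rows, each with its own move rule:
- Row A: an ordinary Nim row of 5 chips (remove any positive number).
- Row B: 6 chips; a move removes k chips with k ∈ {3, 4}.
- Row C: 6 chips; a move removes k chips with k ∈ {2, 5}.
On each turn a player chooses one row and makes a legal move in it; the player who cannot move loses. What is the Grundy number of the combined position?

6

Row A is a plain Nim row of size 5, so its Grundy value is 5.
For row B, compute g(0), g(1), … with moves {3, 4}:
k:     0  1  2  3  4  5  6
g(k):  0  0  0  1  1  1  2
So g(6) = 2.
Grundy values for row C (subtraction set {2, 5}):
g(0) = mex{} = 0
g(1) = mex{} = 0
g(2) = mex{0} = 1
g(3) = mex{0} = 1
g(4) = mex{1} = 0
g(5) = mex{0,1} = 2
g(6) = mex{0} = 1
So g(6) = 1.
The value of a disjunctive sum is the nim-sum of the parts.
Combined value = 5 ⊕ 2 ⊕ 1 = 6.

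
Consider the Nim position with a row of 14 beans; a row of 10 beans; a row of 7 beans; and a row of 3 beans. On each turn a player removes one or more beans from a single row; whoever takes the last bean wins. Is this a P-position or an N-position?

Nim-sum: 14 ^ 10 ^ 7 ^ 3 = 0.
The nim-sum is 0, so this is a P-position: the player to move is in a losing position under optimal play.

P-position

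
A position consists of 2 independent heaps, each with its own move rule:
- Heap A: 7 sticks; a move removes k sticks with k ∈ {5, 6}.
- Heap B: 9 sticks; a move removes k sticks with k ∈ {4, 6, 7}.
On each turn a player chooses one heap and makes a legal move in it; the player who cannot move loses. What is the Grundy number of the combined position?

Build the Grundy sequence for heap A with g(k) = mex{g(k−s) : s ∈ {5, 6}, s ≤ k}:
k:     0  1  2  3  4  5  6  7
g(k):  0  0  0  0  0  1  1  1
So g(7) = 1.
Build the Grundy sequence for heap B with g(k) = mex{g(k−s) : s ∈ {4, 6, 7}, s ≤ k}:
g(0) = mex{} = 0
g(1) = mex{} = 0
g(2) = mex{} = 0
g(3) = mex{} = 0
g(4) = mex{0} = 1
g(5) = mex{0} = 1
g(6) = mex{0} = 1
g(7) = mex{0} = 1
g(8) = mex{0,1} = 2
g(9) = mex{0,1} = 2
So g(9) = 2.
The value of a disjunctive sum is the nim-sum of the parts.
Combined value = 1 ⊕ 2 = 3.

3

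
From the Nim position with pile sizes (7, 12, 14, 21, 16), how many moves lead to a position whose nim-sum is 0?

Bitwise XOR of the heap sizes:
  00111  (7)
  01100  (12)
  01110  (14)
  10101  (21)
  10000  (16)
  -----
  00000  (0)
The nim-sum is already 0, so every move leaves a nonzero nim-sum — there are no winning moves.

0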